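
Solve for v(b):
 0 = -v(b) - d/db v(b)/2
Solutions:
 v(b) = C1*exp(-2*b)


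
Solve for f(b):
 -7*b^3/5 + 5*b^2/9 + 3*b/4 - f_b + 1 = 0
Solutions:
 f(b) = C1 - 7*b^4/20 + 5*b^3/27 + 3*b^2/8 + b


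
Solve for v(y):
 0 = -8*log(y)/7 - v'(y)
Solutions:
 v(y) = C1 - 8*y*log(y)/7 + 8*y/7


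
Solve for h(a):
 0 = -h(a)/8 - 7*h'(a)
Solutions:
 h(a) = C1*exp(-a/56)


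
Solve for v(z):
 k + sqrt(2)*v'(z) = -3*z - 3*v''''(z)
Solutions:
 v(z) = C1 + C4*exp(-2^(1/6)*3^(2/3)*z/3) - sqrt(2)*k*z/2 - 3*sqrt(2)*z^2/4 + (C2*sin(6^(1/6)*z/2) + C3*cos(6^(1/6)*z/2))*exp(2^(1/6)*3^(2/3)*z/6)


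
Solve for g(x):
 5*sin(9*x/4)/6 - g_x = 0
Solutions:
 g(x) = C1 - 10*cos(9*x/4)/27


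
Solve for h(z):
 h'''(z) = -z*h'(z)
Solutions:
 h(z) = C1 + Integral(C2*airyai(-z) + C3*airybi(-z), z)


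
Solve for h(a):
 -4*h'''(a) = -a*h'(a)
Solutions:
 h(a) = C1 + Integral(C2*airyai(2^(1/3)*a/2) + C3*airybi(2^(1/3)*a/2), a)


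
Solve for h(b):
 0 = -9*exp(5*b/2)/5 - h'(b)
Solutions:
 h(b) = C1 - 18*exp(5*b/2)/25


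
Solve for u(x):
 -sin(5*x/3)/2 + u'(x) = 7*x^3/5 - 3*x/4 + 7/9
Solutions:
 u(x) = C1 + 7*x^4/20 - 3*x^2/8 + 7*x/9 - 3*cos(5*x/3)/10


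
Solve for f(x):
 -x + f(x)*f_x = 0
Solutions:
 f(x) = -sqrt(C1 + x^2)
 f(x) = sqrt(C1 + x^2)


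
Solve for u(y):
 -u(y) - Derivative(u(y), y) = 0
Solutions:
 u(y) = C1*exp(-y)


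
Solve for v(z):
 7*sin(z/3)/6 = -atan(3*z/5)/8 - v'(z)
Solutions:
 v(z) = C1 - z*atan(3*z/5)/8 + 5*log(9*z^2 + 25)/48 + 7*cos(z/3)/2


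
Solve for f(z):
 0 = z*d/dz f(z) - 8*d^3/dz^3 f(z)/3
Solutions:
 f(z) = C1 + Integral(C2*airyai(3^(1/3)*z/2) + C3*airybi(3^(1/3)*z/2), z)


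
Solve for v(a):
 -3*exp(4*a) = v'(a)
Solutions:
 v(a) = C1 - 3*exp(4*a)/4


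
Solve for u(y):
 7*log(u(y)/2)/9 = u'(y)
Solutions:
 9*Integral(1/(-log(_y) + log(2)), (_y, u(y)))/7 = C1 - y


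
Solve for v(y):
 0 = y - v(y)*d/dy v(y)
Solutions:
 v(y) = -sqrt(C1 + y^2)
 v(y) = sqrt(C1 + y^2)


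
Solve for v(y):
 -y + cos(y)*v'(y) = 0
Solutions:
 v(y) = C1 + Integral(y/cos(y), y)


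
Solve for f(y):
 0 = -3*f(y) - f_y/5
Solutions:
 f(y) = C1*exp(-15*y)


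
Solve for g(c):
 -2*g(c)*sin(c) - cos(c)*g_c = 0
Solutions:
 g(c) = C1*cos(c)^2


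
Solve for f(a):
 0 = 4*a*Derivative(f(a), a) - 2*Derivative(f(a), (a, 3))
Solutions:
 f(a) = C1 + Integral(C2*airyai(2^(1/3)*a) + C3*airybi(2^(1/3)*a), a)


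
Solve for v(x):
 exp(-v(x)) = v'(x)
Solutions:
 v(x) = log(C1 + x)


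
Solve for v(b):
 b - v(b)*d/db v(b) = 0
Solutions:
 v(b) = -sqrt(C1 + b^2)
 v(b) = sqrt(C1 + b^2)


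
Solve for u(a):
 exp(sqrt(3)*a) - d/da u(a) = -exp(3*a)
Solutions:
 u(a) = C1 + exp(3*a)/3 + sqrt(3)*exp(sqrt(3)*a)/3


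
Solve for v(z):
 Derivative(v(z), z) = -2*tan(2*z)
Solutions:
 v(z) = C1 + log(cos(2*z))


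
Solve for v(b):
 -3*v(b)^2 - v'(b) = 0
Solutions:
 v(b) = 1/(C1 + 3*b)


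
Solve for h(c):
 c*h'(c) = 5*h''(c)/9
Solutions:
 h(c) = C1 + C2*erfi(3*sqrt(10)*c/10)


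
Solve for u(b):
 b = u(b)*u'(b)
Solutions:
 u(b) = -sqrt(C1 + b^2)
 u(b) = sqrt(C1 + b^2)


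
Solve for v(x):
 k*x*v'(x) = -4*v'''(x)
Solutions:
 v(x) = C1 + Integral(C2*airyai(2^(1/3)*x*(-k)^(1/3)/2) + C3*airybi(2^(1/3)*x*(-k)^(1/3)/2), x)


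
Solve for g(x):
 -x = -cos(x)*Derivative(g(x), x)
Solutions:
 g(x) = C1 + Integral(x/cos(x), x)


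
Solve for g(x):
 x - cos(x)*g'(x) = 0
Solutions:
 g(x) = C1 + Integral(x/cos(x), x)


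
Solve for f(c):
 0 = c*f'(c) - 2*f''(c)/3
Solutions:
 f(c) = C1 + C2*erfi(sqrt(3)*c/2)


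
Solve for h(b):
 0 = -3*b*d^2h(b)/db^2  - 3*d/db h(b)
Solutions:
 h(b) = C1 + C2*log(b)


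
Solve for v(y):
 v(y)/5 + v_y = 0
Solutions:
 v(y) = C1*exp(-y/5)


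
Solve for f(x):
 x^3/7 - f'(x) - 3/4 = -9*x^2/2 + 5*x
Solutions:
 f(x) = C1 + x^4/28 + 3*x^3/2 - 5*x^2/2 - 3*x/4


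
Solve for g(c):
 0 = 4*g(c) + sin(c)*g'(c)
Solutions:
 g(c) = C1*(cos(c)^2 + 2*cos(c) + 1)/(cos(c)^2 - 2*cos(c) + 1)


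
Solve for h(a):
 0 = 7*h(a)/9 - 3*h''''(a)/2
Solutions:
 h(a) = C1*exp(-42^(1/4)*a/3) + C2*exp(42^(1/4)*a/3) + C3*sin(42^(1/4)*a/3) + C4*cos(42^(1/4)*a/3)


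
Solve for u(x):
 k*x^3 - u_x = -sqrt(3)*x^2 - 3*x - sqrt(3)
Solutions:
 u(x) = C1 + k*x^4/4 + sqrt(3)*x^3/3 + 3*x^2/2 + sqrt(3)*x


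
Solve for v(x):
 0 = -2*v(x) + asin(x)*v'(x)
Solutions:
 v(x) = C1*exp(2*Integral(1/asin(x), x))


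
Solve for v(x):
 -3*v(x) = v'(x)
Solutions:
 v(x) = C1*exp(-3*x)


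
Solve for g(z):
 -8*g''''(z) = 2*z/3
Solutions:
 g(z) = C1 + C2*z + C3*z^2 + C4*z^3 - z^5/1440


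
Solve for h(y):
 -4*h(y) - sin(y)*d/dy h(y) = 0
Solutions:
 h(y) = C1*(cos(y)^2 + 2*cos(y) + 1)/(cos(y)^2 - 2*cos(y) + 1)


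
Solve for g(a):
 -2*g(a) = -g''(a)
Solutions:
 g(a) = C1*exp(-sqrt(2)*a) + C2*exp(sqrt(2)*a)


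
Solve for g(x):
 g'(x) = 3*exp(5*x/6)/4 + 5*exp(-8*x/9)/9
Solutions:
 g(x) = C1 + 9*exp(5*x/6)/10 - 5*exp(-8*x/9)/8


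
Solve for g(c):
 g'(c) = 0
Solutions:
 g(c) = C1


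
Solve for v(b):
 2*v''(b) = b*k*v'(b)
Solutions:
 v(b) = Piecewise((-sqrt(pi)*C1*erf(b*sqrt(-k)/2)/sqrt(-k) - C2, (k > 0) | (k < 0)), (-C1*b - C2, True))


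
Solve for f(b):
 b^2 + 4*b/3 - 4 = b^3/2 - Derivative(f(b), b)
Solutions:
 f(b) = C1 + b^4/8 - b^3/3 - 2*b^2/3 + 4*b


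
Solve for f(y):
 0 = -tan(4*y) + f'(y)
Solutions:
 f(y) = C1 - log(cos(4*y))/4


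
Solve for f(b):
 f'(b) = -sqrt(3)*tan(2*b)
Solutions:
 f(b) = C1 + sqrt(3)*log(cos(2*b))/2


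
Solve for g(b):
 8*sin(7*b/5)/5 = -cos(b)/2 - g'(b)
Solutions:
 g(b) = C1 - sin(b)/2 + 8*cos(7*b/5)/7


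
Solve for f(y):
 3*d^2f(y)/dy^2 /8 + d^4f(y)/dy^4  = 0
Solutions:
 f(y) = C1 + C2*y + C3*sin(sqrt(6)*y/4) + C4*cos(sqrt(6)*y/4)


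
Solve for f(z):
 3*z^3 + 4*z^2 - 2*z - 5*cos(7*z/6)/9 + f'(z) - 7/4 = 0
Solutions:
 f(z) = C1 - 3*z^4/4 - 4*z^3/3 + z^2 + 7*z/4 + 10*sin(7*z/6)/21


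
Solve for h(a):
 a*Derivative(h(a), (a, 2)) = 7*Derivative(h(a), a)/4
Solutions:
 h(a) = C1 + C2*a^(11/4)


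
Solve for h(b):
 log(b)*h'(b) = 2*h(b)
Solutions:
 h(b) = C1*exp(2*li(b))


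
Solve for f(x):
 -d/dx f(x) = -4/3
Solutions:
 f(x) = C1 + 4*x/3


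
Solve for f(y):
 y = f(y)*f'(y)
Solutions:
 f(y) = -sqrt(C1 + y^2)
 f(y) = sqrt(C1 + y^2)


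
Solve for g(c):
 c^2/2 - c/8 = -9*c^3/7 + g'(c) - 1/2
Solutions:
 g(c) = C1 + 9*c^4/28 + c^3/6 - c^2/16 + c/2


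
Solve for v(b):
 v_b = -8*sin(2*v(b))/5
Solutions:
 8*b/5 + log(cos(2*v(b)) - 1)/4 - log(cos(2*v(b)) + 1)/4 = C1


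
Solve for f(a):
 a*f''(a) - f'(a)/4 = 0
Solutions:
 f(a) = C1 + C2*a^(5/4)


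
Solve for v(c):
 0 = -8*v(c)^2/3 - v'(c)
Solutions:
 v(c) = 3/(C1 + 8*c)


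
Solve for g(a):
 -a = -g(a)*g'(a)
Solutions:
 g(a) = -sqrt(C1 + a^2)
 g(a) = sqrt(C1 + a^2)


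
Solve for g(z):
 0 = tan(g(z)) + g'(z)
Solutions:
 g(z) = pi - asin(C1*exp(-z))
 g(z) = asin(C1*exp(-z))


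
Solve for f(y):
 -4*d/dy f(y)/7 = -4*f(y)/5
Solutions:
 f(y) = C1*exp(7*y/5)


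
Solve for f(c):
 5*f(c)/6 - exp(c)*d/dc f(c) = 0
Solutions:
 f(c) = C1*exp(-5*exp(-c)/6)


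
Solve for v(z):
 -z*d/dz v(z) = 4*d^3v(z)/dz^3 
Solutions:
 v(z) = C1 + Integral(C2*airyai(-2^(1/3)*z/2) + C3*airybi(-2^(1/3)*z/2), z)


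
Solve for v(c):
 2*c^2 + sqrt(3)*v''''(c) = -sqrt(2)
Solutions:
 v(c) = C1 + C2*c + C3*c^2 + C4*c^3 - sqrt(3)*c^6/540 - sqrt(6)*c^4/72


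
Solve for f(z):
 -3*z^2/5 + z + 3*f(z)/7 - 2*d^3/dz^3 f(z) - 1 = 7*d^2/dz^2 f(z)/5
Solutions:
 f(z) = C1*exp(-z*(343*7^(1/3)/(180*sqrt(9655) + 17849)^(1/3) + 98 + 7^(2/3)*(180*sqrt(9655) + 17849)^(1/3))/420)*sin(sqrt(3)*7^(1/3)*z*(-7^(1/3)*(180*sqrt(9655) + 17849)^(1/3) + 343/(180*sqrt(9655) + 17849)^(1/3))/420) + C2*exp(-z*(343*7^(1/3)/(180*sqrt(9655) + 17849)^(1/3) + 98 + 7^(2/3)*(180*sqrt(9655) + 17849)^(1/3))/420)*cos(sqrt(3)*7^(1/3)*z*(-7^(1/3)*(180*sqrt(9655) + 17849)^(1/3) + 343/(180*sqrt(9655) + 17849)^(1/3))/420) + C3*exp(z*(-49 + 343*7^(1/3)/(180*sqrt(9655) + 17849)^(1/3) + 7^(2/3)*(180*sqrt(9655) + 17849)^(1/3))/210) + 7*z^2/5 - 7*z/3 + 287/25


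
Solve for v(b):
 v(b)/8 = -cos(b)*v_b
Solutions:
 v(b) = C1*(sin(b) - 1)^(1/16)/(sin(b) + 1)^(1/16)


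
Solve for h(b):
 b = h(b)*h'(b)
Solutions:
 h(b) = -sqrt(C1 + b^2)
 h(b) = sqrt(C1 + b^2)


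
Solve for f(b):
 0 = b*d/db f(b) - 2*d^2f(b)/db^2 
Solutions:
 f(b) = C1 + C2*erfi(b/2)


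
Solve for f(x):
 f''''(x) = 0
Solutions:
 f(x) = C1 + C2*x + C3*x^2 + C4*x^3


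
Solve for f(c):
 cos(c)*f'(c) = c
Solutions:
 f(c) = C1 + Integral(c/cos(c), c)


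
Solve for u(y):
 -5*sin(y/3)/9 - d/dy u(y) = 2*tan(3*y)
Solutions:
 u(y) = C1 + 2*log(cos(3*y))/3 + 5*cos(y/3)/3


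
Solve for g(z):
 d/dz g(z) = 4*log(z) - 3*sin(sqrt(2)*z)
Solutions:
 g(z) = C1 + 4*z*log(z) - 4*z + 3*sqrt(2)*cos(sqrt(2)*z)/2


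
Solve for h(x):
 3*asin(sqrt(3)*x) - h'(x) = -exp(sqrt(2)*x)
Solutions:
 h(x) = C1 + 3*x*asin(sqrt(3)*x) + sqrt(3)*sqrt(1 - 3*x^2) + sqrt(2)*exp(sqrt(2)*x)/2


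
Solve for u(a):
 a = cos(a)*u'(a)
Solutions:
 u(a) = C1 + Integral(a/cos(a), a)


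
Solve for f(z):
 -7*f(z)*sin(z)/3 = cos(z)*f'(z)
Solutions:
 f(z) = C1*cos(z)^(7/3)


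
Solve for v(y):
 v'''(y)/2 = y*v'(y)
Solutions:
 v(y) = C1 + Integral(C2*airyai(2^(1/3)*y) + C3*airybi(2^(1/3)*y), y)


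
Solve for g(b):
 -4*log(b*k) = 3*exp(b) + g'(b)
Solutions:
 g(b) = C1 - 4*b*log(b*k) + 4*b - 3*exp(b)


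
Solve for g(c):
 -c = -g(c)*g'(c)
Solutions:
 g(c) = -sqrt(C1 + c^2)
 g(c) = sqrt(C1 + c^2)


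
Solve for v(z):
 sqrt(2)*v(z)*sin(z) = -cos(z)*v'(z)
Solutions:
 v(z) = C1*cos(z)^(sqrt(2))


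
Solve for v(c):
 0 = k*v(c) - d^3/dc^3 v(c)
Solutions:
 v(c) = C1*exp(c*k^(1/3)) + C2*exp(c*k^(1/3)*(-1 + sqrt(3)*I)/2) + C3*exp(-c*k^(1/3)*(1 + sqrt(3)*I)/2)


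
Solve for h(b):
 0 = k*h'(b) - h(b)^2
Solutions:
 h(b) = -k/(C1*k + b)


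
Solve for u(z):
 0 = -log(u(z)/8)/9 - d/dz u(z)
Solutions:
 -9*Integral(1/(-log(_y) + 3*log(2)), (_y, u(z))) = C1 - z


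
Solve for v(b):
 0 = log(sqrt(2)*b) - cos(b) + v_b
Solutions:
 v(b) = C1 - b*log(b) - b*log(2)/2 + b + sin(b)


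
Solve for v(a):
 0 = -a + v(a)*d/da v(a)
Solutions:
 v(a) = -sqrt(C1 + a^2)
 v(a) = sqrt(C1 + a^2)


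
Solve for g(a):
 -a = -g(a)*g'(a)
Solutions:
 g(a) = -sqrt(C1 + a^2)
 g(a) = sqrt(C1 + a^2)


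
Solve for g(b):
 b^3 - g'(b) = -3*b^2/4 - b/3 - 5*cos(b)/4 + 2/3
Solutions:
 g(b) = C1 + b^4/4 + b^3/4 + b^2/6 - 2*b/3 + 5*sin(b)/4


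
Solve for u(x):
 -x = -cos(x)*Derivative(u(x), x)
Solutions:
 u(x) = C1 + Integral(x/cos(x), x)


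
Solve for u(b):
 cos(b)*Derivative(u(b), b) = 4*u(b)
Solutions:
 u(b) = C1*(sin(b)^2 + 2*sin(b) + 1)/(sin(b)^2 - 2*sin(b) + 1)


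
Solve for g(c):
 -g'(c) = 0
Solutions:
 g(c) = C1


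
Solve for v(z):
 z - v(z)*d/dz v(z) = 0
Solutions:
 v(z) = -sqrt(C1 + z^2)
 v(z) = sqrt(C1 + z^2)


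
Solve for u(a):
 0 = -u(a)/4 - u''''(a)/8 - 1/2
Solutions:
 u(a) = (C1*sin(2^(3/4)*a/2) + C2*cos(2^(3/4)*a/2))*exp(-2^(3/4)*a/2) + (C3*sin(2^(3/4)*a/2) + C4*cos(2^(3/4)*a/2))*exp(2^(3/4)*a/2) - 2


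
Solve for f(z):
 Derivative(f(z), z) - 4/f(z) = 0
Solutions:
 f(z) = -sqrt(C1 + 8*z)
 f(z) = sqrt(C1 + 8*z)


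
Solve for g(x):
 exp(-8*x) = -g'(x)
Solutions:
 g(x) = C1 + exp(-8*x)/8


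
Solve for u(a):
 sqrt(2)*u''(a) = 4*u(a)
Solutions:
 u(a) = C1*exp(-2^(3/4)*a) + C2*exp(2^(3/4)*a)


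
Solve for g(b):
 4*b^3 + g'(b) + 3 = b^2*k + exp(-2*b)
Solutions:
 g(b) = C1 - b^4 + b^3*k/3 - 3*b - exp(-2*b)/2


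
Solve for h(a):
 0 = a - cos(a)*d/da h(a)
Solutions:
 h(a) = C1 + Integral(a/cos(a), a)


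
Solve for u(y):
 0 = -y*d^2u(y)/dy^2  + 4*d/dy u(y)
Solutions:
 u(y) = C1 + C2*y^5


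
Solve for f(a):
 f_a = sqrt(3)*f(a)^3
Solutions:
 f(a) = -sqrt(2)*sqrt(-1/(C1 + sqrt(3)*a))/2
 f(a) = sqrt(2)*sqrt(-1/(C1 + sqrt(3)*a))/2


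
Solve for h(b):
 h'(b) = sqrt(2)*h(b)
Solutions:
 h(b) = C1*exp(sqrt(2)*b)


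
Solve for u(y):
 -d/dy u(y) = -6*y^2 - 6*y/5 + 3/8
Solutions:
 u(y) = C1 + 2*y^3 + 3*y^2/5 - 3*y/8


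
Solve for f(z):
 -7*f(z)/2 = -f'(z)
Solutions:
 f(z) = C1*exp(7*z/2)


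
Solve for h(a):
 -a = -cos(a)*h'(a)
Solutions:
 h(a) = C1 + Integral(a/cos(a), a)


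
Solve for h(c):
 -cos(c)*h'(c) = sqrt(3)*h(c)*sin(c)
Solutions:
 h(c) = C1*cos(c)^(sqrt(3))


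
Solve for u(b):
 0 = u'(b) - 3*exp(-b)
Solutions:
 u(b) = C1 - 3*exp(-b)


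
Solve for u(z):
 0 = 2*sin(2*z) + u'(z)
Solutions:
 u(z) = C1 + cos(2*z)


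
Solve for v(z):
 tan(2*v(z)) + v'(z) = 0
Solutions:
 v(z) = -asin(C1*exp(-2*z))/2 + pi/2
 v(z) = asin(C1*exp(-2*z))/2


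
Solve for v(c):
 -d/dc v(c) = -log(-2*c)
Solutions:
 v(c) = C1 + c*log(-c) + c*(-1 + log(2))


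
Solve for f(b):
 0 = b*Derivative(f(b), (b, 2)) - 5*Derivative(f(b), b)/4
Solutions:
 f(b) = C1 + C2*b^(9/4)


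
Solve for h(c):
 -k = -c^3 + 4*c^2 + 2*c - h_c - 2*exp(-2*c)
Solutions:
 h(c) = C1 - c^4/4 + 4*c^3/3 + c^2 + c*k + exp(-2*c)


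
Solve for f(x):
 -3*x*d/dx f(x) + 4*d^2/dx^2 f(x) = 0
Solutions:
 f(x) = C1 + C2*erfi(sqrt(6)*x/4)


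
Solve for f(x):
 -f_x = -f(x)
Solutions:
 f(x) = C1*exp(x)


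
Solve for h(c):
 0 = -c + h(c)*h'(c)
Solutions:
 h(c) = -sqrt(C1 + c^2)
 h(c) = sqrt(C1 + c^2)


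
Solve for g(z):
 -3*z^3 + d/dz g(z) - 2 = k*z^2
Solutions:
 g(z) = C1 + k*z^3/3 + 3*z^4/4 + 2*z


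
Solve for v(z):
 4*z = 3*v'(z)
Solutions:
 v(z) = C1 + 2*z^2/3


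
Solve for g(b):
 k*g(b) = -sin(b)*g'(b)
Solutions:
 g(b) = C1*exp(k*(-log(cos(b) - 1) + log(cos(b) + 1))/2)


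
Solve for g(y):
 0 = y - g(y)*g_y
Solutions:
 g(y) = -sqrt(C1 + y^2)
 g(y) = sqrt(C1 + y^2)


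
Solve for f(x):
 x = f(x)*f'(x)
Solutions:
 f(x) = -sqrt(C1 + x^2)
 f(x) = sqrt(C1 + x^2)


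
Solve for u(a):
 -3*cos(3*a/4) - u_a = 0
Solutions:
 u(a) = C1 - 4*sin(3*a/4)


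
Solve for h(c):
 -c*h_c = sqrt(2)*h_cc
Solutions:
 h(c) = C1 + C2*erf(2^(1/4)*c/2)


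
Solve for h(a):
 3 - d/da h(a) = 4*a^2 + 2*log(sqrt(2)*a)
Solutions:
 h(a) = C1 - 4*a^3/3 - 2*a*log(a) - a*log(2) + 5*a


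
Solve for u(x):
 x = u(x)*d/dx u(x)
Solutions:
 u(x) = -sqrt(C1 + x^2)
 u(x) = sqrt(C1 + x^2)


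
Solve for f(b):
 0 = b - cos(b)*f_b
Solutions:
 f(b) = C1 + Integral(b/cos(b), b)


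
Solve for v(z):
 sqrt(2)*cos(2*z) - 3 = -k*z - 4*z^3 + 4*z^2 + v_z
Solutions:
 v(z) = C1 + k*z^2/2 + z^4 - 4*z^3/3 - 3*z + sqrt(2)*sin(2*z)/2


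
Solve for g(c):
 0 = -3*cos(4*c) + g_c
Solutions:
 g(c) = C1 + 3*sin(4*c)/4


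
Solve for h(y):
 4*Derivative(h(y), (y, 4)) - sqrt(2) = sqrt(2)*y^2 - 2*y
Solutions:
 h(y) = C1 + C2*y + C3*y^2 + C4*y^3 + sqrt(2)*y^6/1440 - y^5/240 + sqrt(2)*y^4/96


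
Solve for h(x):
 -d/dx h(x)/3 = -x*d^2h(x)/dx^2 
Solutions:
 h(x) = C1 + C2*x^(4/3)


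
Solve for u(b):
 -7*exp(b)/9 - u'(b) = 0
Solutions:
 u(b) = C1 - 7*exp(b)/9


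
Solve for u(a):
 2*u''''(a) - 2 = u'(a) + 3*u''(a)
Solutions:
 u(a) = C1 + C2*exp(-a) + C3*exp(a*(1 - sqrt(3))/2) + C4*exp(a*(1 + sqrt(3))/2) - 2*a


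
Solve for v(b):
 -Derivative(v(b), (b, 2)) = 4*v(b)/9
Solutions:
 v(b) = C1*sin(2*b/3) + C2*cos(2*b/3)


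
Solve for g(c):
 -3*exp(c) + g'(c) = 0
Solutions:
 g(c) = C1 + 3*exp(c)


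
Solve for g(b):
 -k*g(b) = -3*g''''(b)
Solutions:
 g(b) = C1*exp(-3^(3/4)*b*k^(1/4)/3) + C2*exp(3^(3/4)*b*k^(1/4)/3) + C3*exp(-3^(3/4)*I*b*k^(1/4)/3) + C4*exp(3^(3/4)*I*b*k^(1/4)/3)


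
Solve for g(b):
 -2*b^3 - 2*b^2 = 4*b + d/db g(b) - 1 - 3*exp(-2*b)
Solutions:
 g(b) = C1 - b^4/2 - 2*b^3/3 - 2*b^2 + b - 3*exp(-2*b)/2


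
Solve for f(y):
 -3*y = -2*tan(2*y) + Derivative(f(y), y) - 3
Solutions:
 f(y) = C1 - 3*y^2/2 + 3*y - log(cos(2*y))


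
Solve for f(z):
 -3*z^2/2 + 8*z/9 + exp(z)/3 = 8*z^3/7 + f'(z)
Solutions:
 f(z) = C1 - 2*z^4/7 - z^3/2 + 4*z^2/9 + exp(z)/3


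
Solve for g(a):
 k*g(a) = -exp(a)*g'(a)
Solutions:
 g(a) = C1*exp(k*exp(-a))


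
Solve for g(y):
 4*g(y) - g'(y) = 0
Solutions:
 g(y) = C1*exp(4*y)


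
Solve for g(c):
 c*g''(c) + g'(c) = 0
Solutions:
 g(c) = C1 + C2*log(c)


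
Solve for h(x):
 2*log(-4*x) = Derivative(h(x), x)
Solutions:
 h(x) = C1 + 2*x*log(-x) + 2*x*(-1 + 2*log(2))


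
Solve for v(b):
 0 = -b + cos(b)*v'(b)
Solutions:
 v(b) = C1 + Integral(b/cos(b), b)


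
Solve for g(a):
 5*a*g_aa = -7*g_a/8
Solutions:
 g(a) = C1 + C2*a^(33/40)


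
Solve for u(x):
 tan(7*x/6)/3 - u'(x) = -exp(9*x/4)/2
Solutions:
 u(x) = C1 + 2*exp(9*x/4)/9 - 2*log(cos(7*x/6))/7


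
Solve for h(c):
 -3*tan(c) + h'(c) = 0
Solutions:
 h(c) = C1 - 3*log(cos(c))


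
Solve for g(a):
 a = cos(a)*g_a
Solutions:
 g(a) = C1 + Integral(a/cos(a), a)


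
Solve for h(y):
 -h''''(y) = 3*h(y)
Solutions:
 h(y) = (C1*sin(sqrt(2)*3^(1/4)*y/2) + C2*cos(sqrt(2)*3^(1/4)*y/2))*exp(-sqrt(2)*3^(1/4)*y/2) + (C3*sin(sqrt(2)*3^(1/4)*y/2) + C4*cos(sqrt(2)*3^(1/4)*y/2))*exp(sqrt(2)*3^(1/4)*y/2)


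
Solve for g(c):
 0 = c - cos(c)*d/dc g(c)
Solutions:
 g(c) = C1 + Integral(c/cos(c), c)


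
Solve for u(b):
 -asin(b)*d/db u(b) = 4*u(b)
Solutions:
 u(b) = C1*exp(-4*Integral(1/asin(b), b))


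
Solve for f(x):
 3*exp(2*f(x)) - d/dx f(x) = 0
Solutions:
 f(x) = log(-sqrt(-1/(C1 + 3*x))) - log(2)/2
 f(x) = log(-1/(C1 + 3*x))/2 - log(2)/2


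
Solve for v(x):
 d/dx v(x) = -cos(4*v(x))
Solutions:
 v(x) = -asin((C1 + exp(8*x))/(C1 - exp(8*x)))/4 + pi/4
 v(x) = asin((C1 + exp(8*x))/(C1 - exp(8*x)))/4


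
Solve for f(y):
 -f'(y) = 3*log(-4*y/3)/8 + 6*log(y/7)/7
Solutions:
 f(y) = C1 - 69*y*log(y)/56 + 3*y*(-14*log(2) + 7*log(3) + 23 + 16*log(7) - 7*I*pi)/56


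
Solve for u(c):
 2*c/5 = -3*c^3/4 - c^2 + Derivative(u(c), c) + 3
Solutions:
 u(c) = C1 + 3*c^4/16 + c^3/3 + c^2/5 - 3*c


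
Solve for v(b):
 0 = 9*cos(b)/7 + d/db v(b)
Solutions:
 v(b) = C1 - 9*sin(b)/7


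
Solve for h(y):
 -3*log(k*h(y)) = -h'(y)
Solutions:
 li(k*h(y))/k = C1 + 3*y


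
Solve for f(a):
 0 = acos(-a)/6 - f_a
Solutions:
 f(a) = C1 + a*acos(-a)/6 + sqrt(1 - a^2)/6


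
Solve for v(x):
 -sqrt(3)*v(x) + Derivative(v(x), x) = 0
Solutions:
 v(x) = C1*exp(sqrt(3)*x)


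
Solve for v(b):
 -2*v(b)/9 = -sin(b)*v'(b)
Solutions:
 v(b) = C1*(cos(b) - 1)^(1/9)/(cos(b) + 1)^(1/9)


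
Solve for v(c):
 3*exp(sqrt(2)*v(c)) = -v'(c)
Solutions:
 v(c) = sqrt(2)*(2*log(1/(C1 + 3*c)) - log(2))/4


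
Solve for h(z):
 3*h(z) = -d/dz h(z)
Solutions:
 h(z) = C1*exp(-3*z)


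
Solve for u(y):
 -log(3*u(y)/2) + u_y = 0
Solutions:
 Integral(1/(-log(_y) - log(3) + log(2)), (_y, u(y))) = C1 - y


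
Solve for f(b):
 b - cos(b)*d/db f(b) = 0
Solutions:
 f(b) = C1 + Integral(b/cos(b), b)


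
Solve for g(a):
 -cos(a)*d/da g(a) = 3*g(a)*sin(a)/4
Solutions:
 g(a) = C1*cos(a)^(3/4)


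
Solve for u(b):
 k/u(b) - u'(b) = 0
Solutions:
 u(b) = -sqrt(C1 + 2*b*k)
 u(b) = sqrt(C1 + 2*b*k)


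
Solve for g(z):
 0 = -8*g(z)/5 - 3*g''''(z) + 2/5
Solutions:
 g(z) = (C1*sin(15^(3/4)*2^(1/4)*z/15) + C2*cos(15^(3/4)*2^(1/4)*z/15))*exp(-15^(3/4)*2^(1/4)*z/15) + (C3*sin(15^(3/4)*2^(1/4)*z/15) + C4*cos(15^(3/4)*2^(1/4)*z/15))*exp(15^(3/4)*2^(1/4)*z/15) + 1/4


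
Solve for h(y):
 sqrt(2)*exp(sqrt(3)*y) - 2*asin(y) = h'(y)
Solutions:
 h(y) = C1 - 2*y*asin(y) - 2*sqrt(1 - y^2) + sqrt(6)*exp(sqrt(3)*y)/3


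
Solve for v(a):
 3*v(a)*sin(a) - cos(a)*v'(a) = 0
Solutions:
 v(a) = C1/cos(a)^3


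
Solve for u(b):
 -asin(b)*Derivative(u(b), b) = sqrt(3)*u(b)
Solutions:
 u(b) = C1*exp(-sqrt(3)*Integral(1/asin(b), b))


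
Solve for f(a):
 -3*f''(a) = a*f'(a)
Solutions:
 f(a) = C1 + C2*erf(sqrt(6)*a/6)


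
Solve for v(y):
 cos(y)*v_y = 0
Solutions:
 v(y) = C1


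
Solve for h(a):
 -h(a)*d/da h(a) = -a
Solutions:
 h(a) = -sqrt(C1 + a^2)
 h(a) = sqrt(C1 + a^2)


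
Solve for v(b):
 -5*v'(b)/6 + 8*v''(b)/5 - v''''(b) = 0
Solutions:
 v(b) = C1 + C2*exp(30^(1/3)*b*(16*30^(1/3)/(13*sqrt(105) + 375)^(1/3) + (13*sqrt(105) + 375)^(1/3))/60)*sin(10^(1/3)*3^(1/6)*b*(-3^(2/3)*(13*sqrt(105) + 375)^(1/3) + 48*10^(1/3)/(13*sqrt(105) + 375)^(1/3))/60) + C3*exp(30^(1/3)*b*(16*30^(1/3)/(13*sqrt(105) + 375)^(1/3) + (13*sqrt(105) + 375)^(1/3))/60)*cos(10^(1/3)*3^(1/6)*b*(-3^(2/3)*(13*sqrt(105) + 375)^(1/3) + 48*10^(1/3)/(13*sqrt(105) + 375)^(1/3))/60) + C4*exp(-30^(1/3)*b*(16*30^(1/3)/(13*sqrt(105) + 375)^(1/3) + (13*sqrt(105) + 375)^(1/3))/30)


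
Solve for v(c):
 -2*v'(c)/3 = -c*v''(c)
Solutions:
 v(c) = C1 + C2*c^(5/3)


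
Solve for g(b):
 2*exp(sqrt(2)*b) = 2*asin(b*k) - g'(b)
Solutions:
 g(b) = C1 + 2*Piecewise((b*asin(b*k) + sqrt(-b^2*k^2 + 1)/k, Ne(k, 0)), (0, True)) - sqrt(2)*exp(sqrt(2)*b)


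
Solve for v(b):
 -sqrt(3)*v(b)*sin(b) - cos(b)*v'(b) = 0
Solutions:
 v(b) = C1*cos(b)^(sqrt(3))


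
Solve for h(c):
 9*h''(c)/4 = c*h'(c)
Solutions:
 h(c) = C1 + C2*erfi(sqrt(2)*c/3)


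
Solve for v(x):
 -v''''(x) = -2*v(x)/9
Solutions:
 v(x) = C1*exp(-2^(1/4)*sqrt(3)*x/3) + C2*exp(2^(1/4)*sqrt(3)*x/3) + C3*sin(2^(1/4)*sqrt(3)*x/3) + C4*cos(2^(1/4)*sqrt(3)*x/3)


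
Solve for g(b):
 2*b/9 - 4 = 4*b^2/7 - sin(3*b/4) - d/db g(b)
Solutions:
 g(b) = C1 + 4*b^3/21 - b^2/9 + 4*b + 4*cos(3*b/4)/3


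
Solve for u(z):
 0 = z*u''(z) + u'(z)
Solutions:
 u(z) = C1 + C2*log(z)


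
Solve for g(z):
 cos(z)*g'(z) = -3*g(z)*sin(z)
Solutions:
 g(z) = C1*cos(z)^3


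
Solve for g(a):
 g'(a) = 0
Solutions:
 g(a) = C1


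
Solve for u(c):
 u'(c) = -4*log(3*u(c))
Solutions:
 Integral(1/(log(_y) + log(3)), (_y, u(c)))/4 = C1 - c


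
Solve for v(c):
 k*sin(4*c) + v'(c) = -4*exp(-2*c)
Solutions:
 v(c) = C1 + k*cos(4*c)/4 + 2*exp(-2*c)


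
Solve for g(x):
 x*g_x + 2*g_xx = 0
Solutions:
 g(x) = C1 + C2*erf(x/2)


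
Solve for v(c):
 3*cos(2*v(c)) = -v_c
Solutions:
 v(c) = -asin((C1 + exp(12*c))/(C1 - exp(12*c)))/2 + pi/2
 v(c) = asin((C1 + exp(12*c))/(C1 - exp(12*c)))/2


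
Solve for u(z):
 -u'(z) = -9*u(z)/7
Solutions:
 u(z) = C1*exp(9*z/7)


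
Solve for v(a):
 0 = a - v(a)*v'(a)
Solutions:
 v(a) = -sqrt(C1 + a^2)
 v(a) = sqrt(C1 + a^2)


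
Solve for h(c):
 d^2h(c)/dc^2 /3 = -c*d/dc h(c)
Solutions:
 h(c) = C1 + C2*erf(sqrt(6)*c/2)


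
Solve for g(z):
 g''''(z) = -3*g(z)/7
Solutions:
 g(z) = (C1*sin(sqrt(2)*3^(1/4)*7^(3/4)*z/14) + C2*cos(sqrt(2)*3^(1/4)*7^(3/4)*z/14))*exp(-sqrt(2)*3^(1/4)*7^(3/4)*z/14) + (C3*sin(sqrt(2)*3^(1/4)*7^(3/4)*z/14) + C4*cos(sqrt(2)*3^(1/4)*7^(3/4)*z/14))*exp(sqrt(2)*3^(1/4)*7^(3/4)*z/14)


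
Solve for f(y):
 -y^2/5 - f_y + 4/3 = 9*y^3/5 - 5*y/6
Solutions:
 f(y) = C1 - 9*y^4/20 - y^3/15 + 5*y^2/12 + 4*y/3


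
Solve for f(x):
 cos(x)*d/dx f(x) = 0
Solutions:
 f(x) = C1


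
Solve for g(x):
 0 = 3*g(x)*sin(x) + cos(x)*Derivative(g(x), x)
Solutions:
 g(x) = C1*cos(x)^3


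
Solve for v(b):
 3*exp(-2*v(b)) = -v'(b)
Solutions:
 v(b) = log(-sqrt(C1 - 6*b))
 v(b) = log(C1 - 6*b)/2


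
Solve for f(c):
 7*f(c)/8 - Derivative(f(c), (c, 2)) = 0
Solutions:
 f(c) = C1*exp(-sqrt(14)*c/4) + C2*exp(sqrt(14)*c/4)


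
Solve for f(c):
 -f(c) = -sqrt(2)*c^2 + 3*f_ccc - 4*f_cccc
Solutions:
 f(c) = C1*exp(c*(-2 - 11/(199 + 6*sqrt(1137))^(1/3) + (199 + 6*sqrt(1137))^(1/3))/24)*sin(sqrt(3)*c*(11/(199 + 6*sqrt(1137))^(1/3) + (199 + 6*sqrt(1137))^(1/3))/24) + C2*exp(c*(-2 - 11/(199 + 6*sqrt(1137))^(1/3) + (199 + 6*sqrt(1137))^(1/3))/24)*cos(sqrt(3)*c*(11/(199 + 6*sqrt(1137))^(1/3) + (199 + 6*sqrt(1137))^(1/3))/24) + C3*exp(c) + C4*exp(c*(-(199 + 6*sqrt(1137))^(1/3) - 1 + 11/(199 + 6*sqrt(1137))^(1/3))/12) + sqrt(2)*c^2


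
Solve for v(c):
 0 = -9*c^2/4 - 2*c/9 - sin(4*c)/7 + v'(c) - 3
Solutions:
 v(c) = C1 + 3*c^3/4 + c^2/9 + 3*c - cos(4*c)/28


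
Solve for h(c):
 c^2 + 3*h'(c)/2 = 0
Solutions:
 h(c) = C1 - 2*c^3/9


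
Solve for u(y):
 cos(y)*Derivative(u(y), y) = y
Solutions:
 u(y) = C1 + Integral(y/cos(y), y)


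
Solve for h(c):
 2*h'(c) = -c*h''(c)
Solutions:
 h(c) = C1 + C2/c


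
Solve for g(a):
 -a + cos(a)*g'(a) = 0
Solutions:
 g(a) = C1 + Integral(a/cos(a), a)


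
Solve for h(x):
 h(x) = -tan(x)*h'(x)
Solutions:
 h(x) = C1/sin(x)


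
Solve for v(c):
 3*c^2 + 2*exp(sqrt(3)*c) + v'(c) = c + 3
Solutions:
 v(c) = C1 - c^3 + c^2/2 + 3*c - 2*sqrt(3)*exp(sqrt(3)*c)/3


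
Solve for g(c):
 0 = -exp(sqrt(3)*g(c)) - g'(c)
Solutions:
 g(c) = sqrt(3)*(2*log(1/(C1 + c)) - log(3))/6


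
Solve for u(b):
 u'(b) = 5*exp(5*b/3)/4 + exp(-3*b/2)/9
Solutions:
 u(b) = C1 + 3*exp(5*b/3)/4 - 2*exp(-3*b/2)/27


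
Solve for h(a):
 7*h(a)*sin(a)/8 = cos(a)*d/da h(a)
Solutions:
 h(a) = C1/cos(a)^(7/8)


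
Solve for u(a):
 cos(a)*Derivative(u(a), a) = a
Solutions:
 u(a) = C1 + Integral(a/cos(a), a)


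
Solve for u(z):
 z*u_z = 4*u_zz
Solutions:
 u(z) = C1 + C2*erfi(sqrt(2)*z/4)


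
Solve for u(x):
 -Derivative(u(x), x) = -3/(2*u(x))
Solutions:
 u(x) = -sqrt(C1 + 3*x)
 u(x) = sqrt(C1 + 3*x)


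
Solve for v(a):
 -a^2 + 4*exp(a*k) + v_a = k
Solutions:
 v(a) = C1 + a^3/3 + a*k - 4*exp(a*k)/k


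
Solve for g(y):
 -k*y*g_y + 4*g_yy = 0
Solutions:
 g(y) = Piecewise((-sqrt(2)*sqrt(pi)*C1*erf(sqrt(2)*y*sqrt(-k)/4)/sqrt(-k) - C2, (k > 0) | (k < 0)), (-C1*y - C2, True))


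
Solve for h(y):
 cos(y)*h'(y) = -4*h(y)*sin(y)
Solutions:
 h(y) = C1*cos(y)^4


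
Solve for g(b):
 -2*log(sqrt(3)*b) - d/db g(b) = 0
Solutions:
 g(b) = C1 - 2*b*log(b) - b*log(3) + 2*b


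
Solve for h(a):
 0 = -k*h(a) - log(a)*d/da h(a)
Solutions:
 h(a) = C1*exp(-k*li(a))


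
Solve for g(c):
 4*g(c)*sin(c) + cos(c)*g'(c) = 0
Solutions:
 g(c) = C1*cos(c)^4


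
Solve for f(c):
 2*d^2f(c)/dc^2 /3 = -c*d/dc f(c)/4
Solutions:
 f(c) = C1 + C2*erf(sqrt(3)*c/4)


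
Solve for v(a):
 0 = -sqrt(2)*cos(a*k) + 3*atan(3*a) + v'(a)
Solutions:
 v(a) = C1 - 3*a*atan(3*a) + sqrt(2)*Piecewise((sin(a*k)/k, Ne(k, 0)), (a, True)) + log(9*a^2 + 1)/2


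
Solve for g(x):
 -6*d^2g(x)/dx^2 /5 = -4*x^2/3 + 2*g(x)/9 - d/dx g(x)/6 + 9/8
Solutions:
 g(x) = 6*x^2 + 9*x + (C1*sin(sqrt(935)*x/72) + C2*cos(sqrt(935)*x/72))*exp(5*x/72) - 5049/80


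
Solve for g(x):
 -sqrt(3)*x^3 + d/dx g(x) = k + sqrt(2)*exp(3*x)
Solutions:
 g(x) = C1 + k*x + sqrt(3)*x^4/4 + sqrt(2)*exp(3*x)/3


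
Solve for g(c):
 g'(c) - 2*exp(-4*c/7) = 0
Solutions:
 g(c) = C1 - 7*exp(-4*c/7)/2


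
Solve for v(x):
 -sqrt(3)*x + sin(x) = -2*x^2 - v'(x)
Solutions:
 v(x) = C1 - 2*x^3/3 + sqrt(3)*x^2/2 + cos(x)


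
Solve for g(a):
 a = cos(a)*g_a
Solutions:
 g(a) = C1 + Integral(a/cos(a), a)


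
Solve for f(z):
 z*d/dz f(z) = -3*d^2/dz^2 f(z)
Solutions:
 f(z) = C1 + C2*erf(sqrt(6)*z/6)


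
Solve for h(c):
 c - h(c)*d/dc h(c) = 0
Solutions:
 h(c) = -sqrt(C1 + c^2)
 h(c) = sqrt(C1 + c^2)


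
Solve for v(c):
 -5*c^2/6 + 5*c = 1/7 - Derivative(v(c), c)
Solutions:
 v(c) = C1 + 5*c^3/18 - 5*c^2/2 + c/7


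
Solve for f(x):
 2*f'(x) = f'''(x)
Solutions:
 f(x) = C1 + C2*exp(-sqrt(2)*x) + C3*exp(sqrt(2)*x)


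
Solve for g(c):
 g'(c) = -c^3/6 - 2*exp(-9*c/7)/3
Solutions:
 g(c) = C1 - c^4/24 + 14*exp(-9*c/7)/27


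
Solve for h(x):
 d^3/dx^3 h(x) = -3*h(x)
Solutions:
 h(x) = C3*exp(-3^(1/3)*x) + (C1*sin(3^(5/6)*x/2) + C2*cos(3^(5/6)*x/2))*exp(3^(1/3)*x/2)


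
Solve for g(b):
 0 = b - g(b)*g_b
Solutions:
 g(b) = -sqrt(C1 + b^2)
 g(b) = sqrt(C1 + b^2)


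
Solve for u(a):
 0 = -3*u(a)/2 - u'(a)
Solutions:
 u(a) = C1*exp(-3*a/2)


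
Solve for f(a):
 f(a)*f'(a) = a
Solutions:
 f(a) = -sqrt(C1 + a^2)
 f(a) = sqrt(C1 + a^2)


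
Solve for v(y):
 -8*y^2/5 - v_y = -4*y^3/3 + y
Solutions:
 v(y) = C1 + y^4/3 - 8*y^3/15 - y^2/2


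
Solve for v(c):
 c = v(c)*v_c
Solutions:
 v(c) = -sqrt(C1 + c^2)
 v(c) = sqrt(C1 + c^2)


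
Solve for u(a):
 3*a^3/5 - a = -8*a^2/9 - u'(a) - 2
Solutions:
 u(a) = C1 - 3*a^4/20 - 8*a^3/27 + a^2/2 - 2*a


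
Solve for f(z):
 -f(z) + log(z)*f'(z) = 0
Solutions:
 f(z) = C1*exp(li(z))


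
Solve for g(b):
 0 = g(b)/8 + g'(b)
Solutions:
 g(b) = C1*exp(-b/8)


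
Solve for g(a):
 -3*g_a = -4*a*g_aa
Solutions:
 g(a) = C1 + C2*a^(7/4)


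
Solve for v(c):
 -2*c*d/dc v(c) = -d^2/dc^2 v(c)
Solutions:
 v(c) = C1 + C2*erfi(c)


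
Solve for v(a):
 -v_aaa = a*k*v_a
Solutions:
 v(a) = C1 + Integral(C2*airyai(a*(-k)^(1/3)) + C3*airybi(a*(-k)^(1/3)), a)


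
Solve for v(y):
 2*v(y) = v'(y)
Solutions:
 v(y) = C1*exp(2*y)


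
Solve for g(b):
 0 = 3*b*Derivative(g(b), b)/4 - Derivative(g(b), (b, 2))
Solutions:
 g(b) = C1 + C2*erfi(sqrt(6)*b/4)


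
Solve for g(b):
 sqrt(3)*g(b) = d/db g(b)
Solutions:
 g(b) = C1*exp(sqrt(3)*b)


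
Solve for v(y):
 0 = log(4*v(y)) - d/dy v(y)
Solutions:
 -Integral(1/(log(_y) + 2*log(2)), (_y, v(y))) = C1 - y


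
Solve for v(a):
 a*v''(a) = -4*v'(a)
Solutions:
 v(a) = C1 + C2/a^3


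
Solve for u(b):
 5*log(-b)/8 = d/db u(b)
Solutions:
 u(b) = C1 + 5*b*log(-b)/8 - 5*b/8


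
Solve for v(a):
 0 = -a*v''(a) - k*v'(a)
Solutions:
 v(a) = C1 + a^(1 - re(k))*(C2*sin(log(a)*Abs(im(k))) + C3*cos(log(a)*im(k)))


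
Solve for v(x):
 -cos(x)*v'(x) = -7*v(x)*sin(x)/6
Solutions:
 v(x) = C1/cos(x)^(7/6)


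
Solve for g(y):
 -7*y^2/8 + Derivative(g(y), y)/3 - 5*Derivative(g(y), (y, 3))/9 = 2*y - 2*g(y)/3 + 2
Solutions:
 g(y) = C1*exp(-5^(1/3)*y*(5^(1/3)/(2*sqrt(55) + 15)^(1/3) + (2*sqrt(55) + 15)^(1/3))/10)*sin(sqrt(3)*5^(1/3)*y*(-(2*sqrt(55) + 15)^(1/3) + 5^(1/3)/(2*sqrt(55) + 15)^(1/3))/10) + C2*exp(-5^(1/3)*y*(5^(1/3)/(2*sqrt(55) + 15)^(1/3) + (2*sqrt(55) + 15)^(1/3))/10)*cos(sqrt(3)*5^(1/3)*y*(-(2*sqrt(55) + 15)^(1/3) + 5^(1/3)/(2*sqrt(55) + 15)^(1/3))/10) + C3*exp(5^(1/3)*y*(5^(1/3)/(2*sqrt(55) + 15)^(1/3) + (2*sqrt(55) + 15)^(1/3))/5) + 21*y^2/16 + 27*y/16 + 69/32


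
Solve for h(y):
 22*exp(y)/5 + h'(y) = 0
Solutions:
 h(y) = C1 - 22*exp(y)/5


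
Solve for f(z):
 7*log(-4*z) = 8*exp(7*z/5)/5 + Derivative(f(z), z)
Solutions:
 f(z) = C1 + 7*z*log(-z) + 7*z*(-1 + 2*log(2)) - 8*exp(7*z/5)/7


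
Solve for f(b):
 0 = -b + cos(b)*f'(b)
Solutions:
 f(b) = C1 + Integral(b/cos(b), b)


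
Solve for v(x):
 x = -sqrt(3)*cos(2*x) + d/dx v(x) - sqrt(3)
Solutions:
 v(x) = C1 + x^2/2 + sqrt(3)*(x + sin(x)*cos(x))


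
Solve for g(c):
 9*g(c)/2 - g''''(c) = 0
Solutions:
 g(c) = C1*exp(-2^(3/4)*sqrt(3)*c/2) + C2*exp(2^(3/4)*sqrt(3)*c/2) + C3*sin(2^(3/4)*sqrt(3)*c/2) + C4*cos(2^(3/4)*sqrt(3)*c/2)


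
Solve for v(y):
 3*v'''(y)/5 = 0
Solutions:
 v(y) = C1 + C2*y + C3*y^2


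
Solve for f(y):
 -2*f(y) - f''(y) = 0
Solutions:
 f(y) = C1*sin(sqrt(2)*y) + C2*cos(sqrt(2)*y)


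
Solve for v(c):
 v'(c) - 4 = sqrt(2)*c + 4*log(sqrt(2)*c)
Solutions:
 v(c) = C1 + sqrt(2)*c^2/2 + 4*c*log(c) + c*log(4)


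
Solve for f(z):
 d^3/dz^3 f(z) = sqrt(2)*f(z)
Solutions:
 f(z) = C3*exp(2^(1/6)*z) + (C1*sin(2^(1/6)*sqrt(3)*z/2) + C2*cos(2^(1/6)*sqrt(3)*z/2))*exp(-2^(1/6)*z/2)


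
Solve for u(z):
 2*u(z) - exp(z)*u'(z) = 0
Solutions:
 u(z) = C1*exp(-2*exp(-z))


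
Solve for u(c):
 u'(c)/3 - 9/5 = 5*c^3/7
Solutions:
 u(c) = C1 + 15*c^4/28 + 27*c/5


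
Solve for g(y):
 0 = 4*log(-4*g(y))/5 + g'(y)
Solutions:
 5*Integral(1/(log(-_y) + 2*log(2)), (_y, g(y)))/4 = C1 - y


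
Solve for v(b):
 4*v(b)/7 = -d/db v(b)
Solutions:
 v(b) = C1*exp(-4*b/7)


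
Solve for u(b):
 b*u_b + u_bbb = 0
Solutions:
 u(b) = C1 + Integral(C2*airyai(-b) + C3*airybi(-b), b)


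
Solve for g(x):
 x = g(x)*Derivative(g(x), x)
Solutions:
 g(x) = -sqrt(C1 + x^2)
 g(x) = sqrt(C1 + x^2)


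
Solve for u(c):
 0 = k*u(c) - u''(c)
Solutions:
 u(c) = C1*exp(-c*sqrt(k)) + C2*exp(c*sqrt(k))


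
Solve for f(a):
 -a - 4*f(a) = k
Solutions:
 f(a) = -a/4 - k/4


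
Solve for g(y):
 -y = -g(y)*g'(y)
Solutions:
 g(y) = -sqrt(C1 + y^2)
 g(y) = sqrt(C1 + y^2)


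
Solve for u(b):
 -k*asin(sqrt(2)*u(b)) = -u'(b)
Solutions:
 Integral(1/asin(sqrt(2)*_y), (_y, u(b))) = C1 + b*k


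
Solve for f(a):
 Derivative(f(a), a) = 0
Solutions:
 f(a) = C1


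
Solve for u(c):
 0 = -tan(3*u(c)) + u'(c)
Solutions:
 u(c) = -asin(C1*exp(3*c))/3 + pi/3
 u(c) = asin(C1*exp(3*c))/3


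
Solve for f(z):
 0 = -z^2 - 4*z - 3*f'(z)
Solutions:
 f(z) = C1 - z^3/9 - 2*z^2/3


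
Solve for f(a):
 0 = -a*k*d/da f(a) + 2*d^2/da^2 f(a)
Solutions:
 f(a) = Piecewise((-sqrt(pi)*C1*erf(a*sqrt(-k)/2)/sqrt(-k) - C2, (k > 0) | (k < 0)), (-C1*a - C2, True))


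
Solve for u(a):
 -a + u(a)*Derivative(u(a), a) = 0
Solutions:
 u(a) = -sqrt(C1 + a^2)
 u(a) = sqrt(C1 + a^2)


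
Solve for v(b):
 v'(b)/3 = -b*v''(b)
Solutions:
 v(b) = C1 + C2*b^(2/3)


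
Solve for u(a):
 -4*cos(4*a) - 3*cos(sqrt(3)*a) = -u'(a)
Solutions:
 u(a) = C1 + sin(4*a) + sqrt(3)*sin(sqrt(3)*a)


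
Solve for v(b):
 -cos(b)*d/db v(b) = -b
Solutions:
 v(b) = C1 + Integral(b/cos(b), b)


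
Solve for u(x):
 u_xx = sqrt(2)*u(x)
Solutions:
 u(x) = C1*exp(-2^(1/4)*x) + C2*exp(2^(1/4)*x)


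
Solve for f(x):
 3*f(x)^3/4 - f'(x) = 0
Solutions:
 f(x) = -sqrt(2)*sqrt(-1/(C1 + 3*x))
 f(x) = sqrt(2)*sqrt(-1/(C1 + 3*x))


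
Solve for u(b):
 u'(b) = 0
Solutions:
 u(b) = C1


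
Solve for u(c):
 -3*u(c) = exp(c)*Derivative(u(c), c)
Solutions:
 u(c) = C1*exp(3*exp(-c))


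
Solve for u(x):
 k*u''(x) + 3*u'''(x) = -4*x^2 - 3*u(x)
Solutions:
 u(x) = C1*exp(-x*(2*2^(1/3)*k^2/(2*k^3 + sqrt(-4*k^6 + (2*k^3 + 729)^2) + 729)^(1/3) + 2*k + 2^(2/3)*(2*k^3 + sqrt(-4*k^6 + (2*k^3 + 729)^2) + 729)^(1/3))/18) + C2*exp(x*(-8*2^(1/3)*k^2/((-1 + sqrt(3)*I)*(2*k^3 + sqrt(-4*k^6 + (2*k^3 + 729)^2) + 729)^(1/3)) - 4*k + 2^(2/3)*(2*k^3 + sqrt(-4*k^6 + (2*k^3 + 729)^2) + 729)^(1/3) - 2^(2/3)*sqrt(3)*I*(2*k^3 + sqrt(-4*k^6 + (2*k^3 + 729)^2) + 729)^(1/3))/36) + C3*exp(x*(8*2^(1/3)*k^2/((1 + sqrt(3)*I)*(2*k^3 + sqrt(-4*k^6 + (2*k^3 + 729)^2) + 729)^(1/3)) - 4*k + 2^(2/3)*(2*k^3 + sqrt(-4*k^6 + (2*k^3 + 729)^2) + 729)^(1/3) + 2^(2/3)*sqrt(3)*I*(2*k^3 + sqrt(-4*k^6 + (2*k^3 + 729)^2) + 729)^(1/3))/36) + 8*k/9 - 4*x^2/3


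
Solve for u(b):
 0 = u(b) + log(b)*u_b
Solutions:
 u(b) = C1*exp(-li(b))


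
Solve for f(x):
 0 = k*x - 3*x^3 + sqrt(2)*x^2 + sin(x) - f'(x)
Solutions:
 f(x) = C1 + k*x^2/2 - 3*x^4/4 + sqrt(2)*x^3/3 - cos(x)


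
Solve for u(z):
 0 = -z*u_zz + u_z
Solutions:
 u(z) = C1 + C2*z^2


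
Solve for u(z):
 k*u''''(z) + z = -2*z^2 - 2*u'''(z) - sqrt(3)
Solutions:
 u(z) = C1 + C2*z + C3*z^2 + C4*exp(-2*z/k) - z^5/60 + z^4*(2*k - 1)/48 + z^3*(-2*k^2 + k - 2*sqrt(3))/24


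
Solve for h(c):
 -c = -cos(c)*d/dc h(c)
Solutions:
 h(c) = C1 + Integral(c/cos(c), c)


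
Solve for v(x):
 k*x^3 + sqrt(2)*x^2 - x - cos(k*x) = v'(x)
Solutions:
 v(x) = C1 + k*x^4/4 + sqrt(2)*x^3/3 - x^2/2 - sin(k*x)/k


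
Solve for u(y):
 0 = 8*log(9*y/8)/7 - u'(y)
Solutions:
 u(y) = C1 + 8*y*log(y)/7 - 24*y*log(2)/7 - 8*y/7 + 16*y*log(3)/7


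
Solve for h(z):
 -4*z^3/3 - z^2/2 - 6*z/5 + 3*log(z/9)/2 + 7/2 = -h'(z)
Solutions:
 h(z) = C1 + z^4/3 + z^3/6 + 3*z^2/5 - 3*z*log(z)/2 - 2*z + 3*z*log(3)


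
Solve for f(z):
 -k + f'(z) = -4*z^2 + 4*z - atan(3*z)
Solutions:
 f(z) = C1 + k*z - 4*z^3/3 + 2*z^2 - z*atan(3*z) + log(9*z^2 + 1)/6


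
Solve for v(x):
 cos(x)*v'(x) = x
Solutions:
 v(x) = C1 + Integral(x/cos(x), x)


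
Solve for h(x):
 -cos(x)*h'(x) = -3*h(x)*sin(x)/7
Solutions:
 h(x) = C1/cos(x)^(3/7)


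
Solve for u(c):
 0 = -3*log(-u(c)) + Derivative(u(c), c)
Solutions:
 -li(-u(c)) = C1 + 3*c


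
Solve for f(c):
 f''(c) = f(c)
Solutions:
 f(c) = C1*exp(-c) + C2*exp(c)


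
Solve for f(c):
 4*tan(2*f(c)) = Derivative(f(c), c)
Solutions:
 f(c) = -asin(C1*exp(8*c))/2 + pi/2
 f(c) = asin(C1*exp(8*c))/2


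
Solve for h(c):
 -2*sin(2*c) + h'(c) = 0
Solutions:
 h(c) = C1 - cos(2*c)


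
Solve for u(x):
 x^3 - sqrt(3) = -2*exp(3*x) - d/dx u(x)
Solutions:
 u(x) = C1 - x^4/4 + sqrt(3)*x - 2*exp(3*x)/3


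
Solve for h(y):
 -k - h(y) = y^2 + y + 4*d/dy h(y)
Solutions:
 h(y) = C1*exp(-y/4) - k - y^2 + 7*y - 28


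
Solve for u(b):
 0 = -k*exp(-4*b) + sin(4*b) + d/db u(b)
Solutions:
 u(b) = C1 - k*exp(-4*b)/4 + cos(4*b)/4


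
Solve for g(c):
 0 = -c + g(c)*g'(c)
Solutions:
 g(c) = -sqrt(C1 + c^2)
 g(c) = sqrt(C1 + c^2)


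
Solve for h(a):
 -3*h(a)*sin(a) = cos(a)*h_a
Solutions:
 h(a) = C1*cos(a)^3


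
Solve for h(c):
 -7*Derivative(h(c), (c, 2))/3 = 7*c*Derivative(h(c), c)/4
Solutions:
 h(c) = C1 + C2*erf(sqrt(6)*c/4)


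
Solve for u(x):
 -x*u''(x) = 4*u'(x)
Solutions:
 u(x) = C1 + C2/x^3


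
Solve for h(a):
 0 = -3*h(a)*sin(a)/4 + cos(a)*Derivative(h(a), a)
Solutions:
 h(a) = C1/cos(a)^(3/4)


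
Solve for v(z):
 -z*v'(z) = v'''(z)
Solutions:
 v(z) = C1 + Integral(C2*airyai(-z) + C3*airybi(-z), z)


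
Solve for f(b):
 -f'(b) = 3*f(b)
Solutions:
 f(b) = C1*exp(-3*b)


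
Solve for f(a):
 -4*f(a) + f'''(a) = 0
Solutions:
 f(a) = C3*exp(2^(2/3)*a) + (C1*sin(2^(2/3)*sqrt(3)*a/2) + C2*cos(2^(2/3)*sqrt(3)*a/2))*exp(-2^(2/3)*a/2)


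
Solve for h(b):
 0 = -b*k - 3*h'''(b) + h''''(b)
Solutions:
 h(b) = C1 + C2*b + C3*b^2 + C4*exp(3*b) - b^4*k/72 - b^3*k/54


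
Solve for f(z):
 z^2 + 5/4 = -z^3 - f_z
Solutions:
 f(z) = C1 - z^4/4 - z^3/3 - 5*z/4


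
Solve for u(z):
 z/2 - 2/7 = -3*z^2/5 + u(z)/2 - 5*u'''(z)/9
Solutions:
 u(z) = C3*exp(30^(2/3)*z/10) + 6*z^2/5 + z + (C1*sin(3*10^(2/3)*3^(1/6)*z/20) + C2*cos(3*10^(2/3)*3^(1/6)*z/20))*exp(-30^(2/3)*z/20) - 4/7


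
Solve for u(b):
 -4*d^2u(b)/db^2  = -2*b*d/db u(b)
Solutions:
 u(b) = C1 + C2*erfi(b/2)


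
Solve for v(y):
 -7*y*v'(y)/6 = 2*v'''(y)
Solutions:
 v(y) = C1 + Integral(C2*airyai(-126^(1/3)*y/6) + C3*airybi(-126^(1/3)*y/6), y)


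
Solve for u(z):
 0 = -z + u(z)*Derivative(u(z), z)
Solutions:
 u(z) = -sqrt(C1 + z^2)
 u(z) = sqrt(C1 + z^2)


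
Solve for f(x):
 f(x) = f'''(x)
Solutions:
 f(x) = C3*exp(x) + (C1*sin(sqrt(3)*x/2) + C2*cos(sqrt(3)*x/2))*exp(-x/2)


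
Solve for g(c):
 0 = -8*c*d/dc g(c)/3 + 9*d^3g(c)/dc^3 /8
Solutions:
 g(c) = C1 + Integral(C2*airyai(4*c/3) + C3*airybi(4*c/3), c)


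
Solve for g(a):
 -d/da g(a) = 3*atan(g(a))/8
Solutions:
 Integral(1/atan(_y), (_y, g(a))) = C1 - 3*a/8


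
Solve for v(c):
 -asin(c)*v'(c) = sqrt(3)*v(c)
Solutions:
 v(c) = C1*exp(-sqrt(3)*Integral(1/asin(c), c))


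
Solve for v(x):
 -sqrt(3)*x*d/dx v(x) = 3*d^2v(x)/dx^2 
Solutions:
 v(x) = C1 + C2*erf(sqrt(2)*3^(3/4)*x/6)


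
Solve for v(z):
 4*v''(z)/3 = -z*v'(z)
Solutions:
 v(z) = C1 + C2*erf(sqrt(6)*z/4)


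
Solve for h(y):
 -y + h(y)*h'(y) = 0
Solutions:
 h(y) = -sqrt(C1 + y^2)
 h(y) = sqrt(C1 + y^2)


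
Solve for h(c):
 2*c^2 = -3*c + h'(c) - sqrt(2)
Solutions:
 h(c) = C1 + 2*c^3/3 + 3*c^2/2 + sqrt(2)*c
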